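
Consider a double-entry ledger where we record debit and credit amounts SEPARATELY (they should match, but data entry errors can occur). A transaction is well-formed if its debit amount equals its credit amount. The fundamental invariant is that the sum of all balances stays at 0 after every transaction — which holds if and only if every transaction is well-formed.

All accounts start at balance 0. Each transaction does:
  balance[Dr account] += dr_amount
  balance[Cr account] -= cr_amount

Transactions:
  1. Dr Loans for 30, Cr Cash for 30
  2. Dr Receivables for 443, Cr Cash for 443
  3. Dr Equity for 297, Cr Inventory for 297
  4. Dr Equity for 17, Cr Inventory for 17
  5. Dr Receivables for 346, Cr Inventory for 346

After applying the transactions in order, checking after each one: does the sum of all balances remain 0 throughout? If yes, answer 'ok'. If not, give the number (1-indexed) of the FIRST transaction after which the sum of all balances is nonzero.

Answer: ok

Derivation:
After txn 1: dr=30 cr=30 sum_balances=0
After txn 2: dr=443 cr=443 sum_balances=0
After txn 3: dr=297 cr=297 sum_balances=0
After txn 4: dr=17 cr=17 sum_balances=0
After txn 5: dr=346 cr=346 sum_balances=0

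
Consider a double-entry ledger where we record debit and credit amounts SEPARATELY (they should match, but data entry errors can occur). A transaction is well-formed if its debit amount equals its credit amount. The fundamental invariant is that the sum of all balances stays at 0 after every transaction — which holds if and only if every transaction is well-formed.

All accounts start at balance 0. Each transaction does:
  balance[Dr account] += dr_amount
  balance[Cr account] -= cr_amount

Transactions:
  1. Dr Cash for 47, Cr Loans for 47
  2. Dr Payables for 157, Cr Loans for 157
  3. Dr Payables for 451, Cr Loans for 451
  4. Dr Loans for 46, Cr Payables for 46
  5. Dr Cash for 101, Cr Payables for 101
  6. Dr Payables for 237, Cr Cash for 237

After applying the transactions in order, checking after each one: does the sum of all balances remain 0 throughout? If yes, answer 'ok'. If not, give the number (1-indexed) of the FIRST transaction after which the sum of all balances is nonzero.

After txn 1: dr=47 cr=47 sum_balances=0
After txn 2: dr=157 cr=157 sum_balances=0
After txn 3: dr=451 cr=451 sum_balances=0
After txn 4: dr=46 cr=46 sum_balances=0
After txn 5: dr=101 cr=101 sum_balances=0
After txn 6: dr=237 cr=237 sum_balances=0

Answer: ok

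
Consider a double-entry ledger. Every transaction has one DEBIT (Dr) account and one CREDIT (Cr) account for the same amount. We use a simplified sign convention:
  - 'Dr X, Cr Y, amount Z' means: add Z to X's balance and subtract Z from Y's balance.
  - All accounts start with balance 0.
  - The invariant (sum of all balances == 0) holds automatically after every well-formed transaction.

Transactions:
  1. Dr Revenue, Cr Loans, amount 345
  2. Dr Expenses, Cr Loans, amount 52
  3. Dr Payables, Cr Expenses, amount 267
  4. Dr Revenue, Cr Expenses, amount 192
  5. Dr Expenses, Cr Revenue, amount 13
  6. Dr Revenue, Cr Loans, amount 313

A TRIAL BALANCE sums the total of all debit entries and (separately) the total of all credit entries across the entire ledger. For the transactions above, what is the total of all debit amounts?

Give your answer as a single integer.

Txn 1: debit+=345
Txn 2: debit+=52
Txn 3: debit+=267
Txn 4: debit+=192
Txn 5: debit+=13
Txn 6: debit+=313
Total debits = 1182

Answer: 1182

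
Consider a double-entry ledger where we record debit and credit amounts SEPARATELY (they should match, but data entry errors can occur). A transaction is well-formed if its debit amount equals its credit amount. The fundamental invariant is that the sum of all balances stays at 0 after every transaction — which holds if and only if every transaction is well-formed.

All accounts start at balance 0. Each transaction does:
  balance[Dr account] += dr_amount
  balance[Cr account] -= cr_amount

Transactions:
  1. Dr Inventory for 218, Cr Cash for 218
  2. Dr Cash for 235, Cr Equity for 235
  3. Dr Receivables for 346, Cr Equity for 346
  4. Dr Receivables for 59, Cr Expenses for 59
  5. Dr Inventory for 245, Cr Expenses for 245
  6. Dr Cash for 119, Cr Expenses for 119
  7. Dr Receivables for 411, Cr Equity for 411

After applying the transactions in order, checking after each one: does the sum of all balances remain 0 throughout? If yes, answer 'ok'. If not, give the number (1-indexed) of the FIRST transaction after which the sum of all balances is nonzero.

After txn 1: dr=218 cr=218 sum_balances=0
After txn 2: dr=235 cr=235 sum_balances=0
After txn 3: dr=346 cr=346 sum_balances=0
After txn 4: dr=59 cr=59 sum_balances=0
After txn 5: dr=245 cr=245 sum_balances=0
After txn 6: dr=119 cr=119 sum_balances=0
After txn 7: dr=411 cr=411 sum_balances=0

Answer: ok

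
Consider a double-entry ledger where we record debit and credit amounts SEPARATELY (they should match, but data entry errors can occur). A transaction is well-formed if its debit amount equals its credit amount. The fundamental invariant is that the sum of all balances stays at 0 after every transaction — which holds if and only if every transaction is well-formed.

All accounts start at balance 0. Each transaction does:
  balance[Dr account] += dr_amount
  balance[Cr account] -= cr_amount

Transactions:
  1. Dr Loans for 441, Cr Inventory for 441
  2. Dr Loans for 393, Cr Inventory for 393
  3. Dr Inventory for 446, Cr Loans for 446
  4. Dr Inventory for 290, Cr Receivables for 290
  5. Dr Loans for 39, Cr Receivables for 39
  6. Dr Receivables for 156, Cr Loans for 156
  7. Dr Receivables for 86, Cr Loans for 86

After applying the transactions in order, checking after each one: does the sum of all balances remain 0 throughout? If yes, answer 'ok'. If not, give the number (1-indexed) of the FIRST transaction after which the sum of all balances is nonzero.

Answer: ok

Derivation:
After txn 1: dr=441 cr=441 sum_balances=0
After txn 2: dr=393 cr=393 sum_balances=0
After txn 3: dr=446 cr=446 sum_balances=0
After txn 4: dr=290 cr=290 sum_balances=0
After txn 5: dr=39 cr=39 sum_balances=0
After txn 6: dr=156 cr=156 sum_balances=0
After txn 7: dr=86 cr=86 sum_balances=0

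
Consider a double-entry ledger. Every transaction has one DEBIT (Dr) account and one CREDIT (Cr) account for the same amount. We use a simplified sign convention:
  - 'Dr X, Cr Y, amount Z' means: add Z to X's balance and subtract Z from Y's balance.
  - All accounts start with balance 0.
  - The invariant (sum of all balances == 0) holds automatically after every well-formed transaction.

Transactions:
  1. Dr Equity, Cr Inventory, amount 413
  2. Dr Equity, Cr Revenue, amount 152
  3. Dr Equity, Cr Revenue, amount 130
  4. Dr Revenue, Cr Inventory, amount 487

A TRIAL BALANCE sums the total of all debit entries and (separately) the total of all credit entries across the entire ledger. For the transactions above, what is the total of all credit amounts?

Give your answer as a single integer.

Answer: 1182

Derivation:
Txn 1: credit+=413
Txn 2: credit+=152
Txn 3: credit+=130
Txn 4: credit+=487
Total credits = 1182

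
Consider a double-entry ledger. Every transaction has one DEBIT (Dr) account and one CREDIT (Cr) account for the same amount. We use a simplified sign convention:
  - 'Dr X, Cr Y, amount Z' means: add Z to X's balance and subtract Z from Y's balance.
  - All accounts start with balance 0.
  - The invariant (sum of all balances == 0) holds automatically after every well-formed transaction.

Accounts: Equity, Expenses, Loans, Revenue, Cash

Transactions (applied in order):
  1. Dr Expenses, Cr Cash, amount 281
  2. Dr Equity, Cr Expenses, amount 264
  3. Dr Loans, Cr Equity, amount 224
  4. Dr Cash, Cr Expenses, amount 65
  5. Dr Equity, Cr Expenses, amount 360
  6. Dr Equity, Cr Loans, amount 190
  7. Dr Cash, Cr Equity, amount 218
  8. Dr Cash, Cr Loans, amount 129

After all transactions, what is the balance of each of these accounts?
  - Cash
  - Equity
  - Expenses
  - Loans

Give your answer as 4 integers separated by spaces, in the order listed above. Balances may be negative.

Answer: 131 372 -408 -95

Derivation:
After txn 1 (Dr Expenses, Cr Cash, amount 281): Cash=-281 Expenses=281
After txn 2 (Dr Equity, Cr Expenses, amount 264): Cash=-281 Equity=264 Expenses=17
After txn 3 (Dr Loans, Cr Equity, amount 224): Cash=-281 Equity=40 Expenses=17 Loans=224
After txn 4 (Dr Cash, Cr Expenses, amount 65): Cash=-216 Equity=40 Expenses=-48 Loans=224
After txn 5 (Dr Equity, Cr Expenses, amount 360): Cash=-216 Equity=400 Expenses=-408 Loans=224
After txn 6 (Dr Equity, Cr Loans, amount 190): Cash=-216 Equity=590 Expenses=-408 Loans=34
After txn 7 (Dr Cash, Cr Equity, amount 218): Cash=2 Equity=372 Expenses=-408 Loans=34
After txn 8 (Dr Cash, Cr Loans, amount 129): Cash=131 Equity=372 Expenses=-408 Loans=-95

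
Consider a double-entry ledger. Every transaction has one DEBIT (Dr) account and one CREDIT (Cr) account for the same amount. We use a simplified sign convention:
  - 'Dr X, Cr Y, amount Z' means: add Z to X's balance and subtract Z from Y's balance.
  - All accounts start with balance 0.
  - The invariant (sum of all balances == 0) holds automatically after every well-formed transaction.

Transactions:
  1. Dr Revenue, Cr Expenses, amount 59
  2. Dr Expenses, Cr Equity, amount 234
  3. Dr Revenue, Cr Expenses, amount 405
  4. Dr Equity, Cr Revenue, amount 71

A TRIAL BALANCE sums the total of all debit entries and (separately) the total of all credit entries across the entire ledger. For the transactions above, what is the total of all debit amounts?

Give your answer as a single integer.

Txn 1: debit+=59
Txn 2: debit+=234
Txn 3: debit+=405
Txn 4: debit+=71
Total debits = 769

Answer: 769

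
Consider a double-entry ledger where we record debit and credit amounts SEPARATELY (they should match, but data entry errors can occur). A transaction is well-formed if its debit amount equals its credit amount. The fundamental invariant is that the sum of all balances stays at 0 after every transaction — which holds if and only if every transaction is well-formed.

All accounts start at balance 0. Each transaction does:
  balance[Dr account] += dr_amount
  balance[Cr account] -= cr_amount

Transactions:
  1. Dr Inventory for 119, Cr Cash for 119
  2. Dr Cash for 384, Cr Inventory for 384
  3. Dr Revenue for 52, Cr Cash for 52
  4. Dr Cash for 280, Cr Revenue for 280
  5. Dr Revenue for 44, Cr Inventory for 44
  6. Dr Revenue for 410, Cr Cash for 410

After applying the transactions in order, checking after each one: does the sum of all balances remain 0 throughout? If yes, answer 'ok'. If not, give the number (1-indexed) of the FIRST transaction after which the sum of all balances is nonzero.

After txn 1: dr=119 cr=119 sum_balances=0
After txn 2: dr=384 cr=384 sum_balances=0
After txn 3: dr=52 cr=52 sum_balances=0
After txn 4: dr=280 cr=280 sum_balances=0
After txn 5: dr=44 cr=44 sum_balances=0
After txn 6: dr=410 cr=410 sum_balances=0

Answer: ok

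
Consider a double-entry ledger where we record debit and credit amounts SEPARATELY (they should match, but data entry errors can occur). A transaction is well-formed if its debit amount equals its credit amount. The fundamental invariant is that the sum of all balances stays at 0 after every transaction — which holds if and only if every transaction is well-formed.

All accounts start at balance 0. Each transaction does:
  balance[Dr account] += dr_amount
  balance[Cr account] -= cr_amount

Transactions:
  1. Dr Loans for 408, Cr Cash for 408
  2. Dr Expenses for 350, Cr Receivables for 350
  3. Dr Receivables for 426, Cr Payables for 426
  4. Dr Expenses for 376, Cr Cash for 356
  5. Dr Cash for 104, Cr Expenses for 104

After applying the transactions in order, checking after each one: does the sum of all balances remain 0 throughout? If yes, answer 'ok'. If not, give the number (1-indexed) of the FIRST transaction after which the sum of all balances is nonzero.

After txn 1: dr=408 cr=408 sum_balances=0
After txn 2: dr=350 cr=350 sum_balances=0
After txn 3: dr=426 cr=426 sum_balances=0
After txn 4: dr=376 cr=356 sum_balances=20
After txn 5: dr=104 cr=104 sum_balances=20

Answer: 4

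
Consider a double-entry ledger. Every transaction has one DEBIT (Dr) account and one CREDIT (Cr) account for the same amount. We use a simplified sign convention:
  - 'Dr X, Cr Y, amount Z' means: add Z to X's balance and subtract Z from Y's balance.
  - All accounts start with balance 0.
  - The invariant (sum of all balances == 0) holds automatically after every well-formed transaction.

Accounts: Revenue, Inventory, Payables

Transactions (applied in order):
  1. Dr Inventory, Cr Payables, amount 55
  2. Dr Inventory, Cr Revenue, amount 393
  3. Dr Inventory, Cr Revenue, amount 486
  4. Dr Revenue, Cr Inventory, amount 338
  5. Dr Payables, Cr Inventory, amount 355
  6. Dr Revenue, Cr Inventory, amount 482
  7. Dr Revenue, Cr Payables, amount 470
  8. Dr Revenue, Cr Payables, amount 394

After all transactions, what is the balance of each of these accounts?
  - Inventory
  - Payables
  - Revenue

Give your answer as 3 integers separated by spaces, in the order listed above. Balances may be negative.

After txn 1 (Dr Inventory, Cr Payables, amount 55): Inventory=55 Payables=-55
After txn 2 (Dr Inventory, Cr Revenue, amount 393): Inventory=448 Payables=-55 Revenue=-393
After txn 3 (Dr Inventory, Cr Revenue, amount 486): Inventory=934 Payables=-55 Revenue=-879
After txn 4 (Dr Revenue, Cr Inventory, amount 338): Inventory=596 Payables=-55 Revenue=-541
After txn 5 (Dr Payables, Cr Inventory, amount 355): Inventory=241 Payables=300 Revenue=-541
After txn 6 (Dr Revenue, Cr Inventory, amount 482): Inventory=-241 Payables=300 Revenue=-59
After txn 7 (Dr Revenue, Cr Payables, amount 470): Inventory=-241 Payables=-170 Revenue=411
After txn 8 (Dr Revenue, Cr Payables, amount 394): Inventory=-241 Payables=-564 Revenue=805

Answer: -241 -564 805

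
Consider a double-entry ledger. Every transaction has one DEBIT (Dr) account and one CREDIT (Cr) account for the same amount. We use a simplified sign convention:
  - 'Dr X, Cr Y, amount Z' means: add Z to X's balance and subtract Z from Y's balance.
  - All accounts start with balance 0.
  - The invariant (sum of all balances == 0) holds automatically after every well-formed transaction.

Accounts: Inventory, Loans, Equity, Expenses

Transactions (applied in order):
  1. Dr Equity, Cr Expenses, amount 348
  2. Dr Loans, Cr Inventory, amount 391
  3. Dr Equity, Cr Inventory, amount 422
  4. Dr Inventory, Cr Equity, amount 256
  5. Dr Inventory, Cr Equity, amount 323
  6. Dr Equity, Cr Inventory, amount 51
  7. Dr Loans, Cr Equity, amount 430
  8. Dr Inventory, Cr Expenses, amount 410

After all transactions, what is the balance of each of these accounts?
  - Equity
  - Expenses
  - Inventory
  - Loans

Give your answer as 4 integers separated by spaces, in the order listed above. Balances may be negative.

Answer: -188 -758 125 821

Derivation:
After txn 1 (Dr Equity, Cr Expenses, amount 348): Equity=348 Expenses=-348
After txn 2 (Dr Loans, Cr Inventory, amount 391): Equity=348 Expenses=-348 Inventory=-391 Loans=391
After txn 3 (Dr Equity, Cr Inventory, amount 422): Equity=770 Expenses=-348 Inventory=-813 Loans=391
After txn 4 (Dr Inventory, Cr Equity, amount 256): Equity=514 Expenses=-348 Inventory=-557 Loans=391
After txn 5 (Dr Inventory, Cr Equity, amount 323): Equity=191 Expenses=-348 Inventory=-234 Loans=391
After txn 6 (Dr Equity, Cr Inventory, amount 51): Equity=242 Expenses=-348 Inventory=-285 Loans=391
After txn 7 (Dr Loans, Cr Equity, amount 430): Equity=-188 Expenses=-348 Inventory=-285 Loans=821
After txn 8 (Dr Inventory, Cr Expenses, amount 410): Equity=-188 Expenses=-758 Inventory=125 Loans=821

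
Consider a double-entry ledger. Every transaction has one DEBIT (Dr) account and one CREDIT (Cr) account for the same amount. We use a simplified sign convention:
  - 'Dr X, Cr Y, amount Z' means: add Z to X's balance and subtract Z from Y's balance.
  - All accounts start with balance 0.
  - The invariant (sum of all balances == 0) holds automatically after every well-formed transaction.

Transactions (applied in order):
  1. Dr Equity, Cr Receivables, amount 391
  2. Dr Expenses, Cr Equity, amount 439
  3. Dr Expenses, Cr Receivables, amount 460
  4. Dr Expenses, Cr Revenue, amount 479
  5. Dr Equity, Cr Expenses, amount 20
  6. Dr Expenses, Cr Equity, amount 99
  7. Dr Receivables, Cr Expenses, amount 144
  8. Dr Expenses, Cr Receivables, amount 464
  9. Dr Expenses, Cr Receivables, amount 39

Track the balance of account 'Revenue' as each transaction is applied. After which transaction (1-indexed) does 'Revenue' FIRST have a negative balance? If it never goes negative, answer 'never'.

After txn 1: Revenue=0
After txn 2: Revenue=0
After txn 3: Revenue=0
After txn 4: Revenue=-479

Answer: 4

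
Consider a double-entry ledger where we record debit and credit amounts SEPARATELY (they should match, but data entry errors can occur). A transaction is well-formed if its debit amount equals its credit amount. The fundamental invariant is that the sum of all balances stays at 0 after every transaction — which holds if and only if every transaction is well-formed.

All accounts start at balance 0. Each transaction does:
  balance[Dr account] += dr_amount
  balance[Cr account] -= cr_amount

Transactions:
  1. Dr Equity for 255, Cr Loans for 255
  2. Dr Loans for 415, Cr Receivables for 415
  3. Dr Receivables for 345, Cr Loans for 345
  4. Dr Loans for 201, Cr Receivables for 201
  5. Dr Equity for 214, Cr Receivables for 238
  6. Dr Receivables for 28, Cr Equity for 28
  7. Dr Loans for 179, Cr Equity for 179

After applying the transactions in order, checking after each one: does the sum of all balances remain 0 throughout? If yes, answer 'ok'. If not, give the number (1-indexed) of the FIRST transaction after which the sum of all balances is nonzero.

Answer: 5

Derivation:
After txn 1: dr=255 cr=255 sum_balances=0
After txn 2: dr=415 cr=415 sum_balances=0
After txn 3: dr=345 cr=345 sum_balances=0
After txn 4: dr=201 cr=201 sum_balances=0
After txn 5: dr=214 cr=238 sum_balances=-24
After txn 6: dr=28 cr=28 sum_balances=-24
After txn 7: dr=179 cr=179 sum_balances=-24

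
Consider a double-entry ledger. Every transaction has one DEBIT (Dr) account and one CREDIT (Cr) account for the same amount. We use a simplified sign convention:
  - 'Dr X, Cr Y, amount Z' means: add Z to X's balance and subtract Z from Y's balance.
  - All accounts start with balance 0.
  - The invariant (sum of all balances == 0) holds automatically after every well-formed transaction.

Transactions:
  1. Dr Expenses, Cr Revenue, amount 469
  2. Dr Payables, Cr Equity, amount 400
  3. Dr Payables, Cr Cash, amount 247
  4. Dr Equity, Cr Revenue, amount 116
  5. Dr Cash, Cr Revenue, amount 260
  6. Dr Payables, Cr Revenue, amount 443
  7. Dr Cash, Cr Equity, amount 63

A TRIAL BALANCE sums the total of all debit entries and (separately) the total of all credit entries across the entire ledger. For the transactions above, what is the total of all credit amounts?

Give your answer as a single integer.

Txn 1: credit+=469
Txn 2: credit+=400
Txn 3: credit+=247
Txn 4: credit+=116
Txn 5: credit+=260
Txn 6: credit+=443
Txn 7: credit+=63
Total credits = 1998

Answer: 1998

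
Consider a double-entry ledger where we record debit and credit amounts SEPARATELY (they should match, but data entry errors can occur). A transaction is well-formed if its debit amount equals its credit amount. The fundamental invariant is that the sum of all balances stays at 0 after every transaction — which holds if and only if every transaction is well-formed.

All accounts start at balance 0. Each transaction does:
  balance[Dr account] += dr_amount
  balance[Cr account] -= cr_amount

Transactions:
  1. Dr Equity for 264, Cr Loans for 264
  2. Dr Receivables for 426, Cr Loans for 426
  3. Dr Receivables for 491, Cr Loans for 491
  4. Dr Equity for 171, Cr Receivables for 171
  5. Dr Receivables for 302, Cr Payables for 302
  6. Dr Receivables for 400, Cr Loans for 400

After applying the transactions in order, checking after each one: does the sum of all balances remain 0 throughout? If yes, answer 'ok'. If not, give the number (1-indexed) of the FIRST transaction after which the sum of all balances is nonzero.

Answer: ok

Derivation:
After txn 1: dr=264 cr=264 sum_balances=0
After txn 2: dr=426 cr=426 sum_balances=0
After txn 3: dr=491 cr=491 sum_balances=0
After txn 4: dr=171 cr=171 sum_balances=0
After txn 5: dr=302 cr=302 sum_balances=0
After txn 6: dr=400 cr=400 sum_balances=0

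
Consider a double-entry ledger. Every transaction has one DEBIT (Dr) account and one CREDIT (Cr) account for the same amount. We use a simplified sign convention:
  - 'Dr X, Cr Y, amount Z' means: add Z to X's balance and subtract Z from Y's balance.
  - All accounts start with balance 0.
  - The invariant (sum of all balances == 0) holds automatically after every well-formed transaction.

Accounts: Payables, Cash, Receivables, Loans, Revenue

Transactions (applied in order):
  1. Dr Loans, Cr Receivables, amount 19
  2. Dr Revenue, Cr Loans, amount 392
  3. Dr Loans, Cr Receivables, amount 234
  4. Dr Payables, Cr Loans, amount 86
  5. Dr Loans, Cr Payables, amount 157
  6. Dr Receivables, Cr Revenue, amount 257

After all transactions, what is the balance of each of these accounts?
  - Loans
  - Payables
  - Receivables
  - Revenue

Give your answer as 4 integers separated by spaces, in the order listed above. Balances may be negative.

Answer: -68 -71 4 135

Derivation:
After txn 1 (Dr Loans, Cr Receivables, amount 19): Loans=19 Receivables=-19
After txn 2 (Dr Revenue, Cr Loans, amount 392): Loans=-373 Receivables=-19 Revenue=392
After txn 3 (Dr Loans, Cr Receivables, amount 234): Loans=-139 Receivables=-253 Revenue=392
After txn 4 (Dr Payables, Cr Loans, amount 86): Loans=-225 Payables=86 Receivables=-253 Revenue=392
After txn 5 (Dr Loans, Cr Payables, amount 157): Loans=-68 Payables=-71 Receivables=-253 Revenue=392
After txn 6 (Dr Receivables, Cr Revenue, amount 257): Loans=-68 Payables=-71 Receivables=4 Revenue=135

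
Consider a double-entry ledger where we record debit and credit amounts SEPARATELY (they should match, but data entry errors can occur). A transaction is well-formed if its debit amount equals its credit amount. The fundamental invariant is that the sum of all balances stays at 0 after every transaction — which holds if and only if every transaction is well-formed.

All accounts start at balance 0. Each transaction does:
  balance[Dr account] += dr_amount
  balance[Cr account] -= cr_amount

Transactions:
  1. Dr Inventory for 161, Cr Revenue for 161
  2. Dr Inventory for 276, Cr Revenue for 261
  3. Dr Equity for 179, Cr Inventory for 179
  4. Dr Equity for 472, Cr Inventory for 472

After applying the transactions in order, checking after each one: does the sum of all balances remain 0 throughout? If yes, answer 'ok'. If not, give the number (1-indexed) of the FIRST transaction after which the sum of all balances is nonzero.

Answer: 2

Derivation:
After txn 1: dr=161 cr=161 sum_balances=0
After txn 2: dr=276 cr=261 sum_balances=15
After txn 3: dr=179 cr=179 sum_balances=15
After txn 4: dr=472 cr=472 sum_balances=15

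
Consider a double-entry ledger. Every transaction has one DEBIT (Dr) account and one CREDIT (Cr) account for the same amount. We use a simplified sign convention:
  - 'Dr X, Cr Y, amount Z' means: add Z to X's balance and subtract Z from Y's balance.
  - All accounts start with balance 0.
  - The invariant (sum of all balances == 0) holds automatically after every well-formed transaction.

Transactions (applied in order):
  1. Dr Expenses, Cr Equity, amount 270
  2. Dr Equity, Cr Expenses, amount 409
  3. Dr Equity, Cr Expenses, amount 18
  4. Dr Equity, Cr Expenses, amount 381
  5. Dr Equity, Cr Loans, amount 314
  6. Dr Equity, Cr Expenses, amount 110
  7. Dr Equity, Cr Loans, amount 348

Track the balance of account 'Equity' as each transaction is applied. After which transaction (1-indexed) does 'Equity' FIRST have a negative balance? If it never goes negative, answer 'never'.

After txn 1: Equity=-270

Answer: 1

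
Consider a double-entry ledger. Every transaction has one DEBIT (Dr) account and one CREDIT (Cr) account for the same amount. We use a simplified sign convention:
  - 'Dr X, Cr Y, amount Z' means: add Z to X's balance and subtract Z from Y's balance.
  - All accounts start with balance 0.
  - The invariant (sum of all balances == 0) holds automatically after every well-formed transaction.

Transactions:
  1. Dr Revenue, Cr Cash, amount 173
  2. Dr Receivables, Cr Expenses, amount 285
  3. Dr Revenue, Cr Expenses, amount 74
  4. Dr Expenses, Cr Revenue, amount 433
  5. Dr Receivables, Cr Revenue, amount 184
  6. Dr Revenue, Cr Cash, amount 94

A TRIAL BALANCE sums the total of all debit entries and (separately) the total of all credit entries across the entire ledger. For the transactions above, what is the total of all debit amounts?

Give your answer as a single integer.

Txn 1: debit+=173
Txn 2: debit+=285
Txn 3: debit+=74
Txn 4: debit+=433
Txn 5: debit+=184
Txn 6: debit+=94
Total debits = 1243

Answer: 1243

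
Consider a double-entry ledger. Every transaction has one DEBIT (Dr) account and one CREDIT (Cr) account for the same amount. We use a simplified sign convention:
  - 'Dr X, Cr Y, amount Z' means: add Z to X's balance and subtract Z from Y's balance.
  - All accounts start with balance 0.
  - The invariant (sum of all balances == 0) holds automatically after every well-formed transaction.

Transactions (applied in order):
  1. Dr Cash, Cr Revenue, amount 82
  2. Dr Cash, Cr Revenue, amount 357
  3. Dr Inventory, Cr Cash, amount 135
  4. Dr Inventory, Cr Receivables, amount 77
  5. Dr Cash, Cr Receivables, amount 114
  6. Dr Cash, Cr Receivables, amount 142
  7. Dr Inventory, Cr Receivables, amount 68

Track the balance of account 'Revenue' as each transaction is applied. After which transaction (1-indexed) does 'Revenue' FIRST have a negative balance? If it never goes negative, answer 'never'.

Answer: 1

Derivation:
After txn 1: Revenue=-82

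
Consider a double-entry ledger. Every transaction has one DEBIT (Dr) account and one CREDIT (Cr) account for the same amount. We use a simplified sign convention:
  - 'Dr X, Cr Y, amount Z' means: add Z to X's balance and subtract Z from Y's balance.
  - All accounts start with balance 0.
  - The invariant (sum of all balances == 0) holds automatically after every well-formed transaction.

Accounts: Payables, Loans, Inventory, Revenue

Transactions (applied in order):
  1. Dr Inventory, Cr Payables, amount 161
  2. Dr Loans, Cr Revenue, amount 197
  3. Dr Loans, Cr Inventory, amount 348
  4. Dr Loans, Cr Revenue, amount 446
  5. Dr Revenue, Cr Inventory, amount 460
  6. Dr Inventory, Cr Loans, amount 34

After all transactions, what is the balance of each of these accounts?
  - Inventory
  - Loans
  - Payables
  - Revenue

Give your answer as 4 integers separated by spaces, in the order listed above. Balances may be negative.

After txn 1 (Dr Inventory, Cr Payables, amount 161): Inventory=161 Payables=-161
After txn 2 (Dr Loans, Cr Revenue, amount 197): Inventory=161 Loans=197 Payables=-161 Revenue=-197
After txn 3 (Dr Loans, Cr Inventory, amount 348): Inventory=-187 Loans=545 Payables=-161 Revenue=-197
After txn 4 (Dr Loans, Cr Revenue, amount 446): Inventory=-187 Loans=991 Payables=-161 Revenue=-643
After txn 5 (Dr Revenue, Cr Inventory, amount 460): Inventory=-647 Loans=991 Payables=-161 Revenue=-183
After txn 6 (Dr Inventory, Cr Loans, amount 34): Inventory=-613 Loans=957 Payables=-161 Revenue=-183

Answer: -613 957 -161 -183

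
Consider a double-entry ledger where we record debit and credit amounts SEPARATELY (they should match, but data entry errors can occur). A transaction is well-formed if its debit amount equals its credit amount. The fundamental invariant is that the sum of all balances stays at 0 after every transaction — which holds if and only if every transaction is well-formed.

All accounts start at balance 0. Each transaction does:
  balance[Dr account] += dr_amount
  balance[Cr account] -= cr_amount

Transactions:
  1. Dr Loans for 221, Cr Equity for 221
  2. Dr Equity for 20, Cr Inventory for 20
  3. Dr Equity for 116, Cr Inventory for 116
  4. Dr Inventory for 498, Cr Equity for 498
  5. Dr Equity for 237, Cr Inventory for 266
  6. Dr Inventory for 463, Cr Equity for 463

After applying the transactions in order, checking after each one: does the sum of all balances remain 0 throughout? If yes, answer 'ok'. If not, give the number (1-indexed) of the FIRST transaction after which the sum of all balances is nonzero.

Answer: 5

Derivation:
After txn 1: dr=221 cr=221 sum_balances=0
After txn 2: dr=20 cr=20 sum_balances=0
After txn 3: dr=116 cr=116 sum_balances=0
After txn 4: dr=498 cr=498 sum_balances=0
After txn 5: dr=237 cr=266 sum_balances=-29
After txn 6: dr=463 cr=463 sum_balances=-29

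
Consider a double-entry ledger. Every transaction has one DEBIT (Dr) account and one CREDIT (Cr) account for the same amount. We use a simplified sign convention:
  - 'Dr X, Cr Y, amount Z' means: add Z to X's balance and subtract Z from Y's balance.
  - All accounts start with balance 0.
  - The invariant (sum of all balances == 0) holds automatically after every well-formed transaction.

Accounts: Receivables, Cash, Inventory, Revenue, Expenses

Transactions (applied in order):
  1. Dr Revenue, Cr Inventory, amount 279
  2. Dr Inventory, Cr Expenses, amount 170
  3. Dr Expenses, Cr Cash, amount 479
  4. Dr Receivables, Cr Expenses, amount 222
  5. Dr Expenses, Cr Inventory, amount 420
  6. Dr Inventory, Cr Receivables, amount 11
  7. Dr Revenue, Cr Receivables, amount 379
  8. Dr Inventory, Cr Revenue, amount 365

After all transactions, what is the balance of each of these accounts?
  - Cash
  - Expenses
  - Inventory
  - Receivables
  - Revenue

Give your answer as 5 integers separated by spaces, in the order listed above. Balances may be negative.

Answer: -479 507 -153 -168 293

Derivation:
After txn 1 (Dr Revenue, Cr Inventory, amount 279): Inventory=-279 Revenue=279
After txn 2 (Dr Inventory, Cr Expenses, amount 170): Expenses=-170 Inventory=-109 Revenue=279
After txn 3 (Dr Expenses, Cr Cash, amount 479): Cash=-479 Expenses=309 Inventory=-109 Revenue=279
After txn 4 (Dr Receivables, Cr Expenses, amount 222): Cash=-479 Expenses=87 Inventory=-109 Receivables=222 Revenue=279
After txn 5 (Dr Expenses, Cr Inventory, amount 420): Cash=-479 Expenses=507 Inventory=-529 Receivables=222 Revenue=279
After txn 6 (Dr Inventory, Cr Receivables, amount 11): Cash=-479 Expenses=507 Inventory=-518 Receivables=211 Revenue=279
After txn 7 (Dr Revenue, Cr Receivables, amount 379): Cash=-479 Expenses=507 Inventory=-518 Receivables=-168 Revenue=658
After txn 8 (Dr Inventory, Cr Revenue, amount 365): Cash=-479 Expenses=507 Inventory=-153 Receivables=-168 Revenue=293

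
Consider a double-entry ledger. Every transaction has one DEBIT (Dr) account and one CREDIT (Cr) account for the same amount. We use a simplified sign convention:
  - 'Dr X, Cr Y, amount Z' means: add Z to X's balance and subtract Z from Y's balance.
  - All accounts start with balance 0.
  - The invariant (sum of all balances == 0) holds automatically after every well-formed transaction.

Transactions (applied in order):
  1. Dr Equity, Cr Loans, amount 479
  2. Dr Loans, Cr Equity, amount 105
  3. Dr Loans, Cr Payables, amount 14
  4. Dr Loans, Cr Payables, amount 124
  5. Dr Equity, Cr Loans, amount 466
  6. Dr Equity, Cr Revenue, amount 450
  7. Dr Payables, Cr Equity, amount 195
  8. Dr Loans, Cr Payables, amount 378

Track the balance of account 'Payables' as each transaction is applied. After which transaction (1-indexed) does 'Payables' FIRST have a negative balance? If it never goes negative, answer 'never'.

Answer: 3

Derivation:
After txn 1: Payables=0
After txn 2: Payables=0
After txn 3: Payables=-14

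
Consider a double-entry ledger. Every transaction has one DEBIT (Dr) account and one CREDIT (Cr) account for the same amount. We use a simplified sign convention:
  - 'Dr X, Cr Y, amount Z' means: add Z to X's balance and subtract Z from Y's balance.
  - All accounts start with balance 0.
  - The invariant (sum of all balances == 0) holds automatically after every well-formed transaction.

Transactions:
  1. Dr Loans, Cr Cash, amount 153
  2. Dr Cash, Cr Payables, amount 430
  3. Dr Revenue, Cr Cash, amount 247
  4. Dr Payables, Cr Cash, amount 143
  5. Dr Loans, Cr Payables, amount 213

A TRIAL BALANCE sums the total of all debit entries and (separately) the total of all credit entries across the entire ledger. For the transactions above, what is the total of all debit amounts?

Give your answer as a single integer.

Txn 1: debit+=153
Txn 2: debit+=430
Txn 3: debit+=247
Txn 4: debit+=143
Txn 5: debit+=213
Total debits = 1186

Answer: 1186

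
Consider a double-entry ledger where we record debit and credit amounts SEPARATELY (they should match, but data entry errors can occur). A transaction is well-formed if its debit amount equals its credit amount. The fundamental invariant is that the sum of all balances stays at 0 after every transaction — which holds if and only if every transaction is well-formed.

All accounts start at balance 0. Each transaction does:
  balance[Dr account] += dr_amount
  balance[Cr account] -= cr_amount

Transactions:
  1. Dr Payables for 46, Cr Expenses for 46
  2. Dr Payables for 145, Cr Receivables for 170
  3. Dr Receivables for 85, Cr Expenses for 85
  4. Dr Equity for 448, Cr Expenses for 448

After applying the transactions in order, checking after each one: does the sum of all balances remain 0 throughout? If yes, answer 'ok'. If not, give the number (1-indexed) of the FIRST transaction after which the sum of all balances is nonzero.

Answer: 2

Derivation:
After txn 1: dr=46 cr=46 sum_balances=0
After txn 2: dr=145 cr=170 sum_balances=-25
After txn 3: dr=85 cr=85 sum_balances=-25
After txn 4: dr=448 cr=448 sum_balances=-25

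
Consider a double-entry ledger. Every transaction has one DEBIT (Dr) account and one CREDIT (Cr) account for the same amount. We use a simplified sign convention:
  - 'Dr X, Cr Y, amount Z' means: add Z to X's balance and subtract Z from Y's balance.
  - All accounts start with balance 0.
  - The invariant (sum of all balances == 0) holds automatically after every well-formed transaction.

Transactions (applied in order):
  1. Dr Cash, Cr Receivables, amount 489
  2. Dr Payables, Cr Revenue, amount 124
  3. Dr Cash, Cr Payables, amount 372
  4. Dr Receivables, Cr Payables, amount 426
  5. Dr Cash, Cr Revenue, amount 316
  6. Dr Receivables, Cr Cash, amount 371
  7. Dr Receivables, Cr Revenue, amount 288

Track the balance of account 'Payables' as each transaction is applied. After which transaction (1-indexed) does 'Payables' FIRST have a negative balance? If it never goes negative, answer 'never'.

Answer: 3

Derivation:
After txn 1: Payables=0
After txn 2: Payables=124
After txn 3: Payables=-248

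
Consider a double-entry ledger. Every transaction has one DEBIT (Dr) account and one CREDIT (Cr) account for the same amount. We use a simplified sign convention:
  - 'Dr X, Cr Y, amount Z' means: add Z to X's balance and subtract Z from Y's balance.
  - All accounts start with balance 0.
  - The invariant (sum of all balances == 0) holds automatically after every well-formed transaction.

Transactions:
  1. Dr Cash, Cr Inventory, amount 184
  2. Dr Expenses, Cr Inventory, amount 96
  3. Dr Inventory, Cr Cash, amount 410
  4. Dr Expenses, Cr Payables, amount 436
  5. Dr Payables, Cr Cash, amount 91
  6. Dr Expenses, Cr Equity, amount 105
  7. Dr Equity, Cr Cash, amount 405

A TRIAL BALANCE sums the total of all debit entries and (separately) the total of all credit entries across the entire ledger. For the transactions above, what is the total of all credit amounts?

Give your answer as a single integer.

Answer: 1727

Derivation:
Txn 1: credit+=184
Txn 2: credit+=96
Txn 3: credit+=410
Txn 4: credit+=436
Txn 5: credit+=91
Txn 6: credit+=105
Txn 7: credit+=405
Total credits = 1727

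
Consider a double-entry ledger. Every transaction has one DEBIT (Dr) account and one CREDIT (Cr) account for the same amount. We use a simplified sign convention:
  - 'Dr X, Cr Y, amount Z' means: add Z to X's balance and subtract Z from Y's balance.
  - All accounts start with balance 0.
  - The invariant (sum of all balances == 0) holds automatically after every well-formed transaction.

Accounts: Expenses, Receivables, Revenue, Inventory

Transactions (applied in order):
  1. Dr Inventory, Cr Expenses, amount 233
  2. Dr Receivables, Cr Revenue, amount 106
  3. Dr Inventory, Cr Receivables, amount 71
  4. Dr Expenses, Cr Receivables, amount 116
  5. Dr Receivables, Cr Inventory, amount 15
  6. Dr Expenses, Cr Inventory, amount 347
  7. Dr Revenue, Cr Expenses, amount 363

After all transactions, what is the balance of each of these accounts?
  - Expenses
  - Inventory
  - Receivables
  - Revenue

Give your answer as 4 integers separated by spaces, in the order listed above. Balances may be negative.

After txn 1 (Dr Inventory, Cr Expenses, amount 233): Expenses=-233 Inventory=233
After txn 2 (Dr Receivables, Cr Revenue, amount 106): Expenses=-233 Inventory=233 Receivables=106 Revenue=-106
After txn 3 (Dr Inventory, Cr Receivables, amount 71): Expenses=-233 Inventory=304 Receivables=35 Revenue=-106
After txn 4 (Dr Expenses, Cr Receivables, amount 116): Expenses=-117 Inventory=304 Receivables=-81 Revenue=-106
After txn 5 (Dr Receivables, Cr Inventory, amount 15): Expenses=-117 Inventory=289 Receivables=-66 Revenue=-106
After txn 6 (Dr Expenses, Cr Inventory, amount 347): Expenses=230 Inventory=-58 Receivables=-66 Revenue=-106
After txn 7 (Dr Revenue, Cr Expenses, amount 363): Expenses=-133 Inventory=-58 Receivables=-66 Revenue=257

Answer: -133 -58 -66 257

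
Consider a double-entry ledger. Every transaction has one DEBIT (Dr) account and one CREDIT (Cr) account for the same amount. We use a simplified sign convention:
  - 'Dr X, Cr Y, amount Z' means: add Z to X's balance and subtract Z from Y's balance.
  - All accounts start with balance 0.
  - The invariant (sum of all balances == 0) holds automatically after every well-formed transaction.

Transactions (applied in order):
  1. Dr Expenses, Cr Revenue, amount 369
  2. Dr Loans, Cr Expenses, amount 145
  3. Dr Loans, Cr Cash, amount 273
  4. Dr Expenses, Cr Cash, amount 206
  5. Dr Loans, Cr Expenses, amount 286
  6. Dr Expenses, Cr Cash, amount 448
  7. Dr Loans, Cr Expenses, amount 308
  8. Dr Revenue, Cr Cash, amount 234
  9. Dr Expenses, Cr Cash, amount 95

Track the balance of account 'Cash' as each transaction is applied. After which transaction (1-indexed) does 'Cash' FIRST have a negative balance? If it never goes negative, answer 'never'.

Answer: 3

Derivation:
After txn 1: Cash=0
After txn 2: Cash=0
After txn 3: Cash=-273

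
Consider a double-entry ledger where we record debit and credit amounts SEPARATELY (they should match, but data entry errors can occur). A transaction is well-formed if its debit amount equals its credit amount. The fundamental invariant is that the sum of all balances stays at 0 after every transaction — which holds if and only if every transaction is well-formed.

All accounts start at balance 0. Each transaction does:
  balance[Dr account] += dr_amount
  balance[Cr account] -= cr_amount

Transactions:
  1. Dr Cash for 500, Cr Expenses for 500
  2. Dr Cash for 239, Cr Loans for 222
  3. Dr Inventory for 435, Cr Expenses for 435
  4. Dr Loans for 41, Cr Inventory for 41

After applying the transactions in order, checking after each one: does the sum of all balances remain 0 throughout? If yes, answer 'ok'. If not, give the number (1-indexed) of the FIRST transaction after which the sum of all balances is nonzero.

After txn 1: dr=500 cr=500 sum_balances=0
After txn 2: dr=239 cr=222 sum_balances=17
After txn 3: dr=435 cr=435 sum_balances=17
After txn 4: dr=41 cr=41 sum_balances=17

Answer: 2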